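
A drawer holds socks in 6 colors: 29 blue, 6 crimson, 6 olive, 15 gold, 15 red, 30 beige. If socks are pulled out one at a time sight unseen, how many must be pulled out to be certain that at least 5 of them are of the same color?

The worst case takes 4 socks of each color without reaching 5 of any: 6 × 4 = 24.
The next sock must bring some color to 5, so 24 + 1 = 25.

25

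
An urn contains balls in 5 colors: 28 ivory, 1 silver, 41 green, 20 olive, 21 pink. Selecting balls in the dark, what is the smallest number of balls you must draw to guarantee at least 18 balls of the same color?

In the worst case we take at most 17 of each color, but all 1 silver (fewer than 17), giving 17 + 1 + 17 + 17 + 17 = 69.
One more ball then forces some color to 18, so 69 + 1 = 70.

70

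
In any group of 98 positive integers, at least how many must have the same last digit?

10

There are 10 possible last digits, which serve as the pigeonholes.
If each of the 10 possible last digits held at most 9, the total would be at most 10 × 9 = 90 < 98, a contradiction.
So at least one holds ⌈98/10⌉ = 10.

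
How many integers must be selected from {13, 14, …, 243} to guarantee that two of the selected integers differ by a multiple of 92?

93

Use the pigeonhole principle on residue classes: group the integers by remainder mod 92; there are 92 residue classes, each nonempty in this range.
Choosing one from each class (92 integers) avoids any shared remainder.
One more choice must repeat a class, so two differ by a multiple of 92. Hence 92 + 1 = 93.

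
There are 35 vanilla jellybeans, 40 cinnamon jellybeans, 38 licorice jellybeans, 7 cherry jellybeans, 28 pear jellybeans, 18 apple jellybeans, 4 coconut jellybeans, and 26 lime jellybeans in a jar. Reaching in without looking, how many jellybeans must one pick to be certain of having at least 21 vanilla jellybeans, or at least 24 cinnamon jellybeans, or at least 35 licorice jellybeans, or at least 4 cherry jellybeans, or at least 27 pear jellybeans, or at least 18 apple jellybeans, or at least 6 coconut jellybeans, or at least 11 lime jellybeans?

138

The worst case stops just short of every target: 20 vanilla, 23 cinnamon, 34 licorice, 3 cherry, 26 pear, 17 apple, all 4 coconut, 10 lime — 20 + 23 + 34 + 3 + 26 + 17 + 4 + 10 = 137 jellybeans.
One more jellybean must push some flavor to its target, so 137 + 1 = 138.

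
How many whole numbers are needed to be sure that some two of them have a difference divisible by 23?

Two integers differ by a multiple of 23 exactly when they share a remainder mod 23.
There are 23 residue classes mod 23, so 23 integers can all lie in distinct classes.
One more integer must repeat a residue, giving a difference divisible by 23. So n = 23 + 1 = 24.

24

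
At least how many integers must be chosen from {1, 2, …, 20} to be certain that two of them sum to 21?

Partition {1, …, 20} into 10 pairs: {1,20}, {2,19}, …, {10,11}.
Choosing 10 integers — say the integers 1 through 10 — takes one from each pair and avoids the property.
Choosing 11 forces two into the same pair by pigeonhole, and those sum to 21. So 11.

11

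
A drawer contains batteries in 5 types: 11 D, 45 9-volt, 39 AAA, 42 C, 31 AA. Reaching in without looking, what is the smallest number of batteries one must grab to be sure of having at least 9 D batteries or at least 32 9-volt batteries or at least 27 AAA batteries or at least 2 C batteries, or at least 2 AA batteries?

68

Each of the 5 types has its own threshold; avoid all of them simultaneously.
The worst case stops just short of every target: 8 D, 31 9-volt, 26 AAA, 1 C, 1 AA — 8 + 31 + 26 + 1 + 1 = 67 batteries.
One more battery must push some type to its target, so 67 + 1 = 68.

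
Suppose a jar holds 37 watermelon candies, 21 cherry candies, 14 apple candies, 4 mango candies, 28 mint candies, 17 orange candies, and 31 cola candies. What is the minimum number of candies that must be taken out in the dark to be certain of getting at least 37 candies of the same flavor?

152

Treat the 7 flavors as pigeonholes.
In the worst case we take at most 36 of each flavor, but all 21 cherry, all 14 apple, all 4 mango, all 28 mint, all 17 orange, and all 31 cola (fewer than 36), giving 36 + 21 + 14 + 4 + 28 + 17 + 31 = 151.
One more candy then forces some flavor to 37, so 151 + 1 = 152.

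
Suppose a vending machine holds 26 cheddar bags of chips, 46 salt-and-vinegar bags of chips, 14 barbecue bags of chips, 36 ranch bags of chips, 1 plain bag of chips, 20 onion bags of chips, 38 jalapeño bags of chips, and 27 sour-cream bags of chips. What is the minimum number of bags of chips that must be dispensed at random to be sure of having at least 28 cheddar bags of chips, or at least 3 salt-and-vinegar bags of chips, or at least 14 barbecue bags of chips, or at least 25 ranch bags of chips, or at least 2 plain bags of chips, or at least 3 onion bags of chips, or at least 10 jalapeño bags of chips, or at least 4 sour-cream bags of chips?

81

Each of the 8 flavors has its own threshold; avoid all of them simultaneously.
The worst case stops just short of every target: all 26 cheddar, 2 salt-and-vinegar, 13 barbecue, 24 ranch, 1 plain, 2 onion, 9 jalapeño, 3 sour-cream — 26 + 2 + 13 + 24 + 1 + 2 + 9 + 3 = 80 bags of chips.
One more bag of chips must push some flavor to its target, so 80 + 1 = 81.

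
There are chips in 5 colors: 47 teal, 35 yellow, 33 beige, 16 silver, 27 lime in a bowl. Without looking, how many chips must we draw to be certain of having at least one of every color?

143

The hardest color to obtain is silver: we could draw every other chip first — 158 − 16 = 142 chips — without a single silver one.
The next draw must be silver, so 142 + 1 = 143.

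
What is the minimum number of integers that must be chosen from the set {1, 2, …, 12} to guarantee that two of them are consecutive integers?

7

Partition {1, …, 12} into 6 pairs: {1,2}, {3,4}, …, {11,12}.
Choosing 6 integers — say the 6 even numbers 2, 4, …, 12 — takes one from each pair and avoids the property.
Choosing 7 forces two into the same pair by pigeonhole, and those are consecutive. So 7.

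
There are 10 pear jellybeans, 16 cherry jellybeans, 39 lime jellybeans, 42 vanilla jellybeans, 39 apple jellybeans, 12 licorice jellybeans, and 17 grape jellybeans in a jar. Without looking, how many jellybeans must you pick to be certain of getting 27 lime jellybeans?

The worst case draws every non-lime jellybean first: 10 + 16 + 42 + 39 + 12 + 17 = 136.
The next 27 draws are then forced to be lime, giving 136 + 27 = 163.

163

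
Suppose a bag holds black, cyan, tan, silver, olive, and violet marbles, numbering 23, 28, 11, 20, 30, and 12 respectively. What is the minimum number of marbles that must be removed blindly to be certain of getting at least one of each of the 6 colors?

114

The hardest color to obtain is tan: we could draw every other marble first — 124 − 11 = 113 marbles — without a single tan one.
The next draw must be tan, so 113 + 1 = 114.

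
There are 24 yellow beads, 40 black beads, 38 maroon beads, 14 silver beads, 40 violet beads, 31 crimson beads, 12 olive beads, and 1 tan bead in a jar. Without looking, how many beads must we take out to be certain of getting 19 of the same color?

In the worst case we take at most 18 of each color, but all 14 silver, all 12 olive, and all 1 tan (fewer than 18), giving 18 + 18 + 18 + 14 + 18 + 18 + 12 + 1 = 117.
One more bead then forces some color to 19, so 117 + 1 = 118.

118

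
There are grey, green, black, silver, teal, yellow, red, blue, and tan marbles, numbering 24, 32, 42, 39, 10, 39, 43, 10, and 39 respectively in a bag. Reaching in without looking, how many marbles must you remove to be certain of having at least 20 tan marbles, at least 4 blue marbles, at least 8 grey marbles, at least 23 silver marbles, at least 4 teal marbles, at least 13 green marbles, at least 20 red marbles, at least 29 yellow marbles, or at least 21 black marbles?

134

The worst case stops just short of every target: 7 grey, 12 green, 20 black, 22 silver, 3 teal, 28 yellow, 19 red, 3 blue, 19 tan — 7 + 12 + 20 + 22 + 3 + 28 + 19 + 3 + 19 = 133 marbles.
One more marble must push some color to its target, so 133 + 1 = 134.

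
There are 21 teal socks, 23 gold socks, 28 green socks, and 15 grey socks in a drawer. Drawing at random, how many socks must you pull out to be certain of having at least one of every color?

The hardest color to obtain is grey: we could draw every other sock first — 87 − 15 = 72 socks — without a single grey one.
The next draw must be grey, so 72 + 1 = 73.

73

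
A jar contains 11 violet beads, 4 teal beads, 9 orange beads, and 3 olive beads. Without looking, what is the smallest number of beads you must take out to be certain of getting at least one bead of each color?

25

The hardest color to obtain is olive: we could draw every other bead first — 27 − 3 = 24 beads — without a single olive one.
The next draw must be olive, so 24 + 1 = 25.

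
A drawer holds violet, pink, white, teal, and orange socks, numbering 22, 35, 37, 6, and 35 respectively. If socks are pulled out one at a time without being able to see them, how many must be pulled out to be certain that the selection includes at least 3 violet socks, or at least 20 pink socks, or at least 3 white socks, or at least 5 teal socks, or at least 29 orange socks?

Each of the 5 colors has its own threshold; avoid all of them simultaneously.
The worst case stops just short of every target: 2 violet, 19 pink, 2 white, 4 teal, 28 orange — 2 + 19 + 2 + 4 + 28 = 55 socks.
One more sock must push some color to its target, so 55 + 1 = 56.

56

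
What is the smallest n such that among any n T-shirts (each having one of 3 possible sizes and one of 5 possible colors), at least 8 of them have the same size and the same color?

There are 3 × 5 = 15 (size, color) combinations acting as pigeonholes.
With 15 × 7 = 105 T-shirts we could place exactly 7 in each, with no (size, color) pair reaching 8.
One more forces some (size, color) pair to hold 8, so 105 + 1 = 106.

106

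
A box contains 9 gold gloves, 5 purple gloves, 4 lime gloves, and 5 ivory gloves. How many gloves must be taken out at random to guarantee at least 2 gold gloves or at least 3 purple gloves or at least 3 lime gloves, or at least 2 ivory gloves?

The worst case stops just short of every target: 1 gold, 2 purple, 2 lime, 1 ivory — 1 + 2 + 2 + 1 = 6 gloves.
One more glove must push some color to its target, so 6 + 1 = 7.

7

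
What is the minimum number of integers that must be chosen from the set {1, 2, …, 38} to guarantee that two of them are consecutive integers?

Partition {1, …, 38} into 19 pairs: {1,2}, {3,4}, …, {37,38}.
Choosing 19 integers — say the 19 even numbers 2, 4, …, 38 — takes one from each pair and avoids the property.
Choosing 20 forces two into the same pair by pigeonhole, and those are consecutive. So 20.

20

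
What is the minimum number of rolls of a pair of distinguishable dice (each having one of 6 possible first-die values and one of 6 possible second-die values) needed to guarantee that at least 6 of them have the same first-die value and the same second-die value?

181

There are 6 × 6 = 36 (first-die value, second-die value) combinations acting as pigeonholes.
With 36 × 5 = 180 rolls of a pair of distinguishable dice we could place exactly 5 in each, with no (first-die value, second-die value) pair reaching 6.
One more forces some (first-die value, second-die value) pair to hold 6, so 180 + 1 = 181.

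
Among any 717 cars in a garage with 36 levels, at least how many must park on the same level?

If each of the 36 levels held at most 19, the total would be at most 36 × 19 = 684 < 717, a contradiction.
So at least one holds ⌈717/36⌉ = 20.

20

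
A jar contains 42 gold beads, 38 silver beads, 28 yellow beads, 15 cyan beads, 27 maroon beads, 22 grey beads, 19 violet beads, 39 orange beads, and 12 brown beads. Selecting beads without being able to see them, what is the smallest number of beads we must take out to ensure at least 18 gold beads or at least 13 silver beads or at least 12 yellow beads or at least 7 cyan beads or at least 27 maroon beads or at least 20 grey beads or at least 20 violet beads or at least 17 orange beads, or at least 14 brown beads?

Each of the 9 colors has its own threshold; avoid all of them simultaneously.
The worst case stops just short of every target: 17 gold, 12 silver, 11 yellow, 6 cyan, 26 maroon, 19 grey, 19 violet, 16 orange, all 12 brown — 17 + 12 + 11 + 6 + 26 + 19 + 19 + 16 + 12 = 138 beads.
One more bead must push some color to its target, so 138 + 1 = 139.

139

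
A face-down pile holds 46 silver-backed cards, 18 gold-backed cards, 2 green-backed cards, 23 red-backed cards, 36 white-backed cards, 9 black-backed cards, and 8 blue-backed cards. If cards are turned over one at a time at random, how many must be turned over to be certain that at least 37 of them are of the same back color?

133

Treat the 7 back colors as pigeonholes.
In the worst case we take at most 36 of each back color, but all 18 gold-backed, all 2 green-backed, all 23 red-backed, all 9 black-backed, and all 8 blue-backed (fewer than 36), giving 36 + 18 + 2 + 23 + 36 + 9 + 8 = 132.
One more card then forces some back color to 37, so 132 + 1 = 133.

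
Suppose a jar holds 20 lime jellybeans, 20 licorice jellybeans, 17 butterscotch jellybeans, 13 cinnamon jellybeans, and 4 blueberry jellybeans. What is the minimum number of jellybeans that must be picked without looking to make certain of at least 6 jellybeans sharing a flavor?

In the worst case we take at most 5 of each flavor, but all 4 blueberry (fewer than 5), giving 5 + 5 + 5 + 5 + 4 = 24.
One more jellybean then forces some flavor to 6, so 24 + 1 = 25.

25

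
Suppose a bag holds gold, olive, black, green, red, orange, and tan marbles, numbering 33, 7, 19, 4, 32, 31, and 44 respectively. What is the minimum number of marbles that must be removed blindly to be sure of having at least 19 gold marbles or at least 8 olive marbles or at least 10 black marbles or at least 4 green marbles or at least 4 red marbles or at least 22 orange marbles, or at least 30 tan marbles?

The worst case stops just short of every target: 18 gold, 7 olive, 9 black, 3 green, 3 red, 21 orange, 29 tan — 18 + 7 + 9 + 3 + 3 + 21 + 29 = 90 marbles.
One more marble must push some color to its target, so 90 + 1 = 91.

91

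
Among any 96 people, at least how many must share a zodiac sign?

The 96 people fall into 12 zodiac signs.
If each of the 12 zodiac signs held at most 7, the total would be at most 12 × 7 = 84 < 96, a contradiction.
So at least one holds ⌈96/12⌉ = 8.

8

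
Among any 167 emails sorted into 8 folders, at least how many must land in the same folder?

21

The 167 emails fall into 8 folders.
If each of the 8 folders held at most 20, the total would be at most 8 × 20 = 160 < 167, a contradiction.
So at least one holds ⌈167/8⌉ = 21.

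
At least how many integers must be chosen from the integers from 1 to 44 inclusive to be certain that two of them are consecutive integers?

23

Partition {1, …, 44} into 22 pairs: {1,2}, {3,4}, …, {43,44}.
Choosing 22 integers — say the 22 even numbers 2, 4, …, 44 — takes one from each pair and avoids the property.
Choosing 23 forces two into the same pair by pigeonhole, and those are consecutive. So 23.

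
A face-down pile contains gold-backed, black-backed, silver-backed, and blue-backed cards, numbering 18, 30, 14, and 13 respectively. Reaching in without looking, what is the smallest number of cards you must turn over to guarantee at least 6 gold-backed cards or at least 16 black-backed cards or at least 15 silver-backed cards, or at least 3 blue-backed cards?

The worst case stops just short of every target: 5 gold-backed, 15 black-backed, 14 silver-backed, 2 blue-backed — 5 + 15 + 14 + 2 = 36 cards.
One more card must push some back color to its target, so 36 + 1 = 37.

37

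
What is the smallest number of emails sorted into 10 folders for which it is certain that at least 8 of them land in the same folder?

There are 10 folders acting as pigeonholes.
With 10 × 7 = 70 emails we could place exactly 7 in each, with no class reaching 8.
One more forces some class to hold 8, so 70 + 1 = 71.

71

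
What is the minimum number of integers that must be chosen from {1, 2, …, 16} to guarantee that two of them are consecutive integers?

9

Partition {1, …, 16} into 8 pairs: {1,2}, {3,4}, …, {15,16}.
Choosing 8 integers — say the 8 even numbers 2, 4, …, 16 — takes one from each pair and avoids the property.
Choosing 9 forces two into the same pair by pigeonhole, and those are consecutive. So 9.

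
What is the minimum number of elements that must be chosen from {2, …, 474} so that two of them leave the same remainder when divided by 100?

Group the integers by remainder mod 100; there are 100 residue classes, each nonempty in this range.
Choosing one from each class (100 integers) avoids any shared remainder.
One more choice must repeat a class, so two differ by a multiple of 100. Hence 100 + 1 = 101.

101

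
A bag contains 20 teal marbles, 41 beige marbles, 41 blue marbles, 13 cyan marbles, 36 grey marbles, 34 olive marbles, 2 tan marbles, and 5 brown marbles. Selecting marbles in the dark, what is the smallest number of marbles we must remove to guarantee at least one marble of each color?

191

The hardest color to obtain is tan: we could draw every other marble first — 192 − 2 = 190 marbles — without a single tan one.
The next draw must be tan, so 190 + 1 = 191.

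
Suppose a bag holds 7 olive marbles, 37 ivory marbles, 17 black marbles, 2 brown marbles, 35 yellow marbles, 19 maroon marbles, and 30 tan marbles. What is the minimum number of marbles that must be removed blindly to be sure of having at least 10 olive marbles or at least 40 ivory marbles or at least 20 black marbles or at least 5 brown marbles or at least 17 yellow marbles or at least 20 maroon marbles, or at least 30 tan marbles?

128

The worst case stops just short of every target: all 7 olive, all 37 ivory, all 17 black, all 2 brown, 16 yellow, 19 maroon, 29 tan — 7 + 37 + 17 + 2 + 16 + 19 + 29 = 127 marbles.
One more marble must push some color to its target, so 127 + 1 = 128.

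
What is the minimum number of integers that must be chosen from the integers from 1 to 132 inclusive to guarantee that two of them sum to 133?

Partition {1, …, 132} into 66 pairs: {1,132}, {2,131}, …, {66,67}.
Choosing 66 integers — say the integers 1 through 66 — takes one from each pair and avoids the property.
Choosing 67 forces two into the same pair by pigeonhole, and those sum to 133. So 67.

67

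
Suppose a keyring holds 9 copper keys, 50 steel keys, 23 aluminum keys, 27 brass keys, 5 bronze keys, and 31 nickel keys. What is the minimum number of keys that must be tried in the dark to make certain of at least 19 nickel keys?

133

The worst case draws every non-nickel key first: 9 + 50 + 23 + 27 + 5 = 114.
The next 19 draws are then forced to be nickel, giving 114 + 19 = 133.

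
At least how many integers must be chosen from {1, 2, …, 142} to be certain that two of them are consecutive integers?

72

Partition {1, …, 142} into 71 pairs: {1,2}, {3,4}, …, {141,142}.
Choosing 71 integers — say the 71 even numbers 2, 4, …, 142 — takes one from each pair and avoids the property.
Choosing 72 forces two into the same pair by pigeonhole, and those are consecutive. So 72.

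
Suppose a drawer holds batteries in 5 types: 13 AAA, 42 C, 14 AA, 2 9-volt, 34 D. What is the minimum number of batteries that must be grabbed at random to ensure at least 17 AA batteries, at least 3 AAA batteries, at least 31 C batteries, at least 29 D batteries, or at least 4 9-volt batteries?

77

The worst case stops just short of every target: 2 AAA, 30 C, all 14 AA, all 2 9-volt, 28 D — 2 + 30 + 14 + 2 + 28 = 76 batteries.
One more battery must push some type to its target, so 76 + 1 = 77.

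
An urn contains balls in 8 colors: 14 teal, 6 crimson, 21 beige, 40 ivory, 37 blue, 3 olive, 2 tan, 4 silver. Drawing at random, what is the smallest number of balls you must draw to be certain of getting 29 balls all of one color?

In the worst case we take at most 28 of each color, but all 14 teal, all 6 crimson, all 21 beige, all 3 olive, all 2 tan, and all 4 silver (fewer than 28), giving 14 + 6 + 21 + 28 + 28 + 3 + 2 + 4 = 106.
One more ball then forces some color to 29, so 106 + 1 = 107.

107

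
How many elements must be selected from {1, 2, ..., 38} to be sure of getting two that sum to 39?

Partition {1, …, 38} into 19 pairs: {1,38}, {2,37}, …, {19,20}.
Choosing 19 integers — say the integers 1 through 19 — takes one from each pair and avoids the property.
Choosing 20 forces two into the same pair by pigeonhole, and those sum to 39. So 20.

20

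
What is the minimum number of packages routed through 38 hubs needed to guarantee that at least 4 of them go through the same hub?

There are 38 hubs acting as pigeonholes.
With 38 × 3 = 114 packages we could place exactly 3 in each, with no class reaching 4.
One more forces some class to hold 4, so 114 + 1 = 115.

115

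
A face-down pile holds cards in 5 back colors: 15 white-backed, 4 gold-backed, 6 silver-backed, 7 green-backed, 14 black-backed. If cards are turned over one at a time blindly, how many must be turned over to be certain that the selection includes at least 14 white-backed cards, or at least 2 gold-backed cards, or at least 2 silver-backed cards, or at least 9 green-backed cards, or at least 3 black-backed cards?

25

Each of the 5 back colors has its own threshold; avoid all of them simultaneously.
The worst case stops just short of every target: 13 white-backed, 1 gold-backed, 1 silver-backed, all 7 green-backed, 2 black-backed — 13 + 1 + 1 + 7 + 2 = 24 cards.
One more card must push some back color to its target, so 24 + 1 = 25.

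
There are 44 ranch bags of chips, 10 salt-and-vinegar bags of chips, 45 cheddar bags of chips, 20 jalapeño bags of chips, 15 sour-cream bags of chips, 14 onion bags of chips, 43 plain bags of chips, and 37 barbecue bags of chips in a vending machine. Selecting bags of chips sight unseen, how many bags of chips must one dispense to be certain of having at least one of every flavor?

The hardest flavor to obtain is salt-and-vinegar: we could draw every other bag of chips first — 228 − 10 = 218 bags of chips — without a single salt-and-vinegar one.
The next draw must be salt-and-vinegar, so 218 + 1 = 219.

219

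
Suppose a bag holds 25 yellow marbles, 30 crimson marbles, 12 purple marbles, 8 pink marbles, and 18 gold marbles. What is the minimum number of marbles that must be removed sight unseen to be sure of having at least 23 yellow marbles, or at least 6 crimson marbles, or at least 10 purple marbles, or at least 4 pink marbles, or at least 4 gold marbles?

The worst case stops just short of every target: 22 yellow, 5 crimson, 9 purple, 3 pink, 3 gold — 22 + 5 + 9 + 3 + 3 = 42 marbles.
One more marble must push some color to its target, so 42 + 1 = 43.

43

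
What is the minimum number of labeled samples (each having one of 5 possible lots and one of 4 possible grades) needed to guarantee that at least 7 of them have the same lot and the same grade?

There are 5 × 4 = 20 (lot, grade) combinations acting as pigeonholes.
With 20 × 6 = 120 labeled samples we could place exactly 6 in each, with no (lot, grade) pair reaching 7.
One more forces some (lot, grade) pair to hold 7, so 120 + 1 = 121.

121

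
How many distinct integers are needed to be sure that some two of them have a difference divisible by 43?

Two integers differ by a multiple of 43 exactly when they share a remainder mod 43.
There are 43 residue classes mod 43, so 43 integers can all lie in distinct classes.
One more integer must repeat a residue, giving a difference divisible by 43. So n = 43 + 1 = 44.

44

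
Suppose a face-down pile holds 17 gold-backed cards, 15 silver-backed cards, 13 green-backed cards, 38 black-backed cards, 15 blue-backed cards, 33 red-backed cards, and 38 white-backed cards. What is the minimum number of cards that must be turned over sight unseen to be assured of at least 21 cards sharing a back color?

121

Treat the 7 back colors as pigeonholes.
In the worst case we take at most 20 of each back color, but all 17 gold-backed, all 15 silver-backed, all 13 green-backed, and all 15 blue-backed (fewer than 20), giving 17 + 15 + 13 + 20 + 15 + 20 + 20 = 120.
One more card then forces some back color to 21, so 120 + 1 = 121.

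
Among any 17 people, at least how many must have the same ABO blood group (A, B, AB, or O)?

There are 4 ABO blood groups, which serve as the pigeonholes.
If each of the 4 ABO blood groups held at most 4, the total would be at most 4 × 4 = 16 < 17, a contradiction.
So at least one holds ⌈17/4⌉ = 5.

5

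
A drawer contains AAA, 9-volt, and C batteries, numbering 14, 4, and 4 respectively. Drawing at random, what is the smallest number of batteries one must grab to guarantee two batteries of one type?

4

The worst case takes 1 battery of each type without reaching 2 of any: 3 × 1 = 3.
The next battery must bring some type to 2, so 3 + 1 = 4.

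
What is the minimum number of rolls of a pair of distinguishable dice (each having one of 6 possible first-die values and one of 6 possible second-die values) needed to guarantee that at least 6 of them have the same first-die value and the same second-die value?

181

There are 6 × 6 = 36 (first-die value, second-die value) combinations acting as pigeonholes.
With 36 × 5 = 180 rolls of a pair of distinguishable dice we could place exactly 5 in each, with no (first-die value, second-die value) pair reaching 6.
One more forces some (first-die value, second-die value) pair to hold 6, so 180 + 1 = 181.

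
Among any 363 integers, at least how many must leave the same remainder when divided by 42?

9

The 363 integers fall into 42 residue classes modulo 42.
If each of the 42 residue classes modulo 42 held at most 8, the total would be at most 42 × 8 = 336 < 363, a contradiction.
So at least one holds ⌈363/42⌉ = 9.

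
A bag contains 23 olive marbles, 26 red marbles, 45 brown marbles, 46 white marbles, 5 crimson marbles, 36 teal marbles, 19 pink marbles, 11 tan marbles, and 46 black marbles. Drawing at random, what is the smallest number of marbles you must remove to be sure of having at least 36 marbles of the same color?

In the worst case we take at most 35 of each color, but all 23 olive, all 26 red, all 5 crimson, all 19 pink, and all 11 tan (fewer than 35), giving 23 + 26 + 35 + 35 + 5 + 35 + 19 + 11 + 35 = 224.
One more marble then forces some color to 36, so 224 + 1 = 225.

225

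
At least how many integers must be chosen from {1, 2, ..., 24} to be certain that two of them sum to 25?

Partition {1, …, 24} into 12 pairs: {1,24}, {2,23}, …, {12,13}.
Choosing 12 integers — say the integers 1 through 12 — takes one from each pair and avoids the property.
Choosing 13 forces two into the same pair by pigeonhole, and those sum to 25. So 13.

13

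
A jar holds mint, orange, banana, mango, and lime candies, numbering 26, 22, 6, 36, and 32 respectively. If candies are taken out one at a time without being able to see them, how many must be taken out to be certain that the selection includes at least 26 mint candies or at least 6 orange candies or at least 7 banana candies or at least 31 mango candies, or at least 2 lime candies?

68

The worst case stops just short of every target: 25 mint, 5 orange, 6 banana, 30 mango, 1 lime — 25 + 5 + 6 + 30 + 1 = 67 candies.
One more candy must push some flavor to its target, so 67 + 1 = 68.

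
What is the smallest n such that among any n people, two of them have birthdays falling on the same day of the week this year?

There are 7 days of the week acting as pigeonholes.
With 7 people we could place one in each, avoiding any repeat.
One more forces some class to hold 2, so 7 + 1 = 8.

8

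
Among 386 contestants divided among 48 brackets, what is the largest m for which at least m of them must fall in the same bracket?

9

The 386 contestants fall into 48 brackets.
If each of the 48 brackets held at most 8, the total would be at most 48 × 8 = 384 < 386, a contradiction.
So at least one holds ⌈386/48⌉ = 9.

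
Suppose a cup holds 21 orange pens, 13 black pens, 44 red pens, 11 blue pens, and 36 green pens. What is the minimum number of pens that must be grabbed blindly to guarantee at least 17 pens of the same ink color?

73

Treat the 5 ink colors as pigeonholes.
In the worst case we take at most 16 of each ink color, but all 13 black and all 11 blue (fewer than 16), giving 16 + 13 + 16 + 11 + 16 = 72.
One more pen then forces some ink color to 17, so 72 + 1 = 73.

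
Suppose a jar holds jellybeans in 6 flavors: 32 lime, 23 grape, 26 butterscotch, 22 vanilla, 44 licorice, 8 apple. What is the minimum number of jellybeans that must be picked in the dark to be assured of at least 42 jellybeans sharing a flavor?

153

Treat the 6 flavors as pigeonholes.
In the worst case we take at most 41 of each flavor, but all 32 lime, all 23 grape, all 26 butterscotch, all 22 vanilla, and all 8 apple (fewer than 41), giving 32 + 23 + 26 + 22 + 41 + 8 = 152.
One more jellybean then forces some flavor to 42, so 152 + 1 = 153.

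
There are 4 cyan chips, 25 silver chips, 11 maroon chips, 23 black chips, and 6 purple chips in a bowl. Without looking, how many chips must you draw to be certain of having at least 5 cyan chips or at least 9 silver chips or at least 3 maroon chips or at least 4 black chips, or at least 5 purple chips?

The worst case stops just short of every target: 4 cyan, 8 silver, 2 maroon, 3 black, 4 purple — 4 + 8 + 2 + 3 + 4 = 21 chips.
One more chip must push some color to its target, so 21 + 1 = 22.

22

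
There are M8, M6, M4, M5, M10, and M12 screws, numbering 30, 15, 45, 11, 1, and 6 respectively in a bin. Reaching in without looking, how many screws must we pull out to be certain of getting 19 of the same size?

In the worst case we take at most 18 of each size, but all 15 M6, all 11 M5, all 1 M10, and all 6 M12 (fewer than 18), giving 18 + 15 + 18 + 11 + 1 + 6 = 69.
One more screw then forces some size to 19, so 69 + 1 = 70.

70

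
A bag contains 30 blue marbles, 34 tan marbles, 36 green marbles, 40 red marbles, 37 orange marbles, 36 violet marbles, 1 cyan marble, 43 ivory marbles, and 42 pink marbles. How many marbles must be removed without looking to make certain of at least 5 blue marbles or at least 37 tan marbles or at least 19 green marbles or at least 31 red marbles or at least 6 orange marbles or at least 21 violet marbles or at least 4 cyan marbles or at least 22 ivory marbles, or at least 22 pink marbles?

The worst case stops just short of every target: 4 blue, all 34 tan, 18 green, 30 red, 5 orange, 20 violet, all 1 cyan, 21 ivory, 21 pink — 4 + 34 + 18 + 30 + 5 + 20 + 1 + 21 + 21 = 154 marbles.
One more marble must push some color to its target, so 154 + 1 = 155.

155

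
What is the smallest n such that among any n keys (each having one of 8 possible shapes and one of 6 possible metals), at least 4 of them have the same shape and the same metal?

145

There are 8 × 6 = 48 (shape, metal) combinations acting as pigeonholes.
With 48 × 3 = 144 keys we could place exactly 3 in each, with no (shape, metal) pair reaching 4.
One more forces some (shape, metal) pair to hold 4, so 144 + 1 = 145.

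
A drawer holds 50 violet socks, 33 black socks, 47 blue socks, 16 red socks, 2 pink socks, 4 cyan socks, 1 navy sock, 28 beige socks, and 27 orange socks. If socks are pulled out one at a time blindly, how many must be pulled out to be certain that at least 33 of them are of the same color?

175

Treat the 9 colors as pigeonholes.
In the worst case we take at most 32 of each color, but all 16 red, all 2 pink, all 4 cyan, all 1 navy, all 28 beige, and all 27 orange (fewer than 32), giving 32 + 32 + 32 + 16 + 2 + 4 + 1 + 28 + 27 = 174.
One more sock then forces some color to 33, so 174 + 1 = 175.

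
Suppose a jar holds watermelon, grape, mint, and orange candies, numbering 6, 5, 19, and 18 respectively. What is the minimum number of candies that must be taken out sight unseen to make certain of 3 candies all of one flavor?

The worst case takes 2 candies of each flavor without reaching 3 of any: 4 × 2 = 8.
The next candy must bring some flavor to 3, so 8 + 1 = 9.

9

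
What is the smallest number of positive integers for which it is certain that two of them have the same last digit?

There are 10 possible last digits acting as pigeonholes.
With 10 positive integers we could place one in each, avoiding any repeat.
One more forces some class to hold 2, so 10 + 1 = 11.

11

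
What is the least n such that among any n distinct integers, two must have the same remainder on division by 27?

28

Two integers differ by a multiple of 27 exactly when they share a remainder mod 27.
There are 27 residue classes mod 27, so 27 integers can all lie in distinct classes.
One more integer must repeat a residue, giving a difference divisible by 27. So n = 27 + 1 = 28.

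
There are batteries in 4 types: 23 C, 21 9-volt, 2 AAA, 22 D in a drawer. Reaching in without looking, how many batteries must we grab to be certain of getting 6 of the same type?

Treat the 4 types as pigeonholes.
In the worst case we take at most 5 of each type, but all 2 AAA (fewer than 5), giving 5 + 5 + 2 + 5 = 17.
One more battery then forces some type to 6, so 17 + 1 = 18.

18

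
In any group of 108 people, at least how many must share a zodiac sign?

If each of the 12 zodiac signs held at most 8, the total would be at most 12 × 8 = 96 < 108, a contradiction.
So at least one holds ⌈108/12⌉ = 9.

9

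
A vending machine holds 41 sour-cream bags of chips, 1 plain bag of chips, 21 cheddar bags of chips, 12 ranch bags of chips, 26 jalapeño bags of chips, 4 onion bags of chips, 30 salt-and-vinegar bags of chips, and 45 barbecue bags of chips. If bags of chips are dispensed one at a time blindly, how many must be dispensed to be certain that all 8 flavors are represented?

The hardest flavor to obtain is plain: we could draw every other bag of chips first — 180 − 1 = 179 bags of chips — without a single plain one.
The next draw must be plain, so 179 + 1 = 180.

180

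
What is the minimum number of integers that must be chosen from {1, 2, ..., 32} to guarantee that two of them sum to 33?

Partition {1, …, 32} into 16 pairs: {1,32}, {2,31}, …, {16,17}.
Choosing 16 integers — say the integers 1 through 16 — takes one from each pair and avoids the property.
Choosing 17 forces two into the same pair by pigeonhole, and those sum to 33. So 17.

17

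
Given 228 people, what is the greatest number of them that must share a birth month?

19

There are 12 months of the year, which serve as the pigeonholes.
If each of the 12 months of the year held at most 18, the total would be at most 12 × 18 = 216 < 228, a contradiction.
So at least one holds ⌈228/12⌉ = 19.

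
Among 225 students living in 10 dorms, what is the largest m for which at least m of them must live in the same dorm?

The 225 students fall into 10 dorms.
If each of the 10 dorms held at most 22, the total would be at most 10 × 22 = 220 < 225, a contradiction.
So at least one holds ⌈225/10⌉ = 23.

23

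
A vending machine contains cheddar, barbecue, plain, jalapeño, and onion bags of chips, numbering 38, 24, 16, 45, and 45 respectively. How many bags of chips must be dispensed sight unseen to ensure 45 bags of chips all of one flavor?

167

In the worst case we take at most 44 of each flavor, but all 38 cheddar, all 24 barbecue, and all 16 plain (fewer than 44), giving 38 + 24 + 16 + 44 + 44 = 166.
One more bag of chips then forces some flavor to 45, so 166 + 1 = 167.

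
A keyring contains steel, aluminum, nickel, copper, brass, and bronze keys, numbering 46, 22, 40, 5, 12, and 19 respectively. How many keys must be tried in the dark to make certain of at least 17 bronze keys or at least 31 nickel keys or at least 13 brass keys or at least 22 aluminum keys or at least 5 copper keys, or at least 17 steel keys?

Each of the 6 types has its own threshold; avoid all of them simultaneously.
The worst case stops just short of every target: 16 steel, 21 aluminum, 30 nickel, 4 copper, 12 brass, 16 bronze — 16 + 21 + 30 + 4 + 12 + 16 = 99 keys.
One more key must push some type to its target, so 99 + 1 = 100.

100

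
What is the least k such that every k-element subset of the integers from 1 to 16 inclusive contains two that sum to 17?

Partition {1, …, 16} into 8 pairs: {1,16}, {2,15}, …, {8,9}.
Choosing 8 integers — say the integers 1 through 8 — takes one from each pair and avoids the property.
Choosing 9 forces two into the same pair by pigeonhole, and those sum to 17. So 9.

9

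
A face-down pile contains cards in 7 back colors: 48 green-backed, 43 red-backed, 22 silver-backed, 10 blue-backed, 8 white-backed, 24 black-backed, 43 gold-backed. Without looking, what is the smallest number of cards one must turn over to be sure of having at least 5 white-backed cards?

195

The worst case draws every non-white-backed card first: 48 + 43 + 22 + 10 + 24 + 43 = 190.
The next 5 draws are then forced to be white-backed, giving 190 + 5 = 195.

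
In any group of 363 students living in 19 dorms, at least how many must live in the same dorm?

20

If each of the 19 dorms held at most 19, the total would be at most 19 × 19 = 361 < 363, a contradiction.
So at least one holds ⌈363/19⌉ = 20.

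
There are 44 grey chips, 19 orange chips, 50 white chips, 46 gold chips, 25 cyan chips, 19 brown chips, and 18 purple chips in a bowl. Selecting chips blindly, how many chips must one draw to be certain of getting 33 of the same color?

178

In the worst case we take at most 32 of each color, but all 19 orange, all 25 cyan, all 19 brown, and all 18 purple (fewer than 32), giving 32 + 19 + 32 + 32 + 25 + 19 + 18 = 177.
One more chip then forces some color to 33, so 177 + 1 = 178.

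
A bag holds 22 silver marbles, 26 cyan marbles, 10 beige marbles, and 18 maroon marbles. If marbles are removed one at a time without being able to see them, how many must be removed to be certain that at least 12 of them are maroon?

70

The worst case draws every non-maroon marble first: 22 + 26 + 10 = 58.
The next 12 draws are then forced to be maroon, giving 58 + 12 = 70.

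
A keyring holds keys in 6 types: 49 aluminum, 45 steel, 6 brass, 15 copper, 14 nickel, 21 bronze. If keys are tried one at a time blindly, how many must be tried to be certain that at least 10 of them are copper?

145

The worst case draws every non-copper key first: 49 + 45 + 6 + 14 + 21 = 135.
The next 10 draws are then forced to be copper, giving 135 + 10 = 145.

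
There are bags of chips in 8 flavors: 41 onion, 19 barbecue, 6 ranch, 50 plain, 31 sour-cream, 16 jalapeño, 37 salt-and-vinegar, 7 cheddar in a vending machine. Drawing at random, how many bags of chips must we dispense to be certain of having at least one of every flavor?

202

The hardest flavor to obtain is ranch: we could draw every other bag of chips first — 207 − 6 = 201 bags of chips — without a single ranch one.
The next draw must be ranch, so 201 + 1 = 202.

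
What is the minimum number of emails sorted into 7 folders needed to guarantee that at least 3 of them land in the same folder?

There are 7 folders acting as pigeonholes.
With 7 × 2 = 14 emails we could place exactly 2 in each, with no class reaching 3.
One more forces some class to hold 3, so 14 + 1 = 15.

15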